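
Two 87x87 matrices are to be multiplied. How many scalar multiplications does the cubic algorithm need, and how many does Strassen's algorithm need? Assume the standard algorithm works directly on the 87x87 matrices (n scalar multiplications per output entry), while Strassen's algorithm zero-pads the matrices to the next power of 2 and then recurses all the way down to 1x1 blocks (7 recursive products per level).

Matrix multiplication for 87x87 matrices:

Strassen's algorithm requires power-of-2 dimensions. Pad 87x87 to 128x128 (next power of 2).

Standard algorithm: 87^3 = 658503 multiplications
Strassen's algorithm: 7^(log2(128)) = 7^7 = 823543 multiplications
Difference: 658503 - 823543 = -165040 (Strassen uses MORE here due to padding overhead — for small or just-over-power-of-2 n, padding can outweigh the per-level savings)

Standard: 658503 multiplications (87^3). Strassen: 823543 multiplications (7^7, after padding to 128x128). Strassen reduces 8 recursive multiplications to 7 at each level.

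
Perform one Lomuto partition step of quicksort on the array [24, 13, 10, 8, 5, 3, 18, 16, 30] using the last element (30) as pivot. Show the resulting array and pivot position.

Lomuto partition with pivot = 30:

Initial array: [24, 13, 10, 8, 5, 3, 18, 16, 30]

arr[0]=24 <= 30: swap with position 0, array becomes [24, 13, 10, 8, 5, 3, 18, 16, 30]
arr[1]=13 <= 30: swap with position 1, array becomes [24, 13, 10, 8, 5, 3, 18, 16, 30]
arr[2]=10 <= 30: swap with position 2, array becomes [24, 13, 10, 8, 5, 3, 18, 16, 30]
arr[3]=8 <= 30: swap with position 3, array becomes [24, 13, 10, 8, 5, 3, 18, 16, 30]
arr[4]=5 <= 30: swap with position 4, array becomes [24, 13, 10, 8, 5, 3, 18, 16, 30]
arr[5]=3 <= 30: swap with position 5, array becomes [24, 13, 10, 8, 5, 3, 18, 16, 30]
arr[6]=18 <= 30: swap with position 6, array becomes [24, 13, 10, 8, 5, 3, 18, 16, 30]
arr[7]=16 <= 30: swap with position 7, array becomes [24, 13, 10, 8, 5, 3, 18, 16, 30]

Place pivot at position 8: [24, 13, 10, 8, 5, 3, 18, 16, 30]
Pivot position: 8

After partitioning with pivot 30, the array becomes [24, 13, 10, 8, 5, 3, 18, 16, 30]. The pivot is placed at index 8. All elements to the left of the pivot are <= 30, and all elements to the right are > 30.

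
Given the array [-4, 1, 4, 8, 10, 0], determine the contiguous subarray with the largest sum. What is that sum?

Using Kadane's algorithm on [-4, 1, 4, 8, 10, 0]:

Scanning through the array:
Position 1 (value 1): max_ending_here = 1, max_so_far = 1
Position 2 (value 4): max_ending_here = 5, max_so_far = 5
Position 3 (value 8): max_ending_here = 13, max_so_far = 13
Position 4 (value 10): max_ending_here = 23, max_so_far = 23
Position 5 (value 0): max_ending_here = 23, max_so_far = 23

Maximum subarray: [1, 4, 8, 10]
Maximum sum: 23

The maximum subarray is [1, 4, 8, 10] with sum 23. This subarray runs from index 1 to index 4.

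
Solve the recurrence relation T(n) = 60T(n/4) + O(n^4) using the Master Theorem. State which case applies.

Master Theorem for T(n) = 60T(n/4) + O(n^4):

a = 60, b = 4, c = 4
log_b(a) = log_4(60) = 2.9534

Case 3: c = 4 > log_4(60) = 2.9534
T(n) = O(n^4) = O(n^4)

For T(n) = 60T(n/4) + O(n^4): log_4(60) = 2.9534. This is Case 3 of the Master Theorem (c > log_b(a), work dominated by root), giving O(n^4).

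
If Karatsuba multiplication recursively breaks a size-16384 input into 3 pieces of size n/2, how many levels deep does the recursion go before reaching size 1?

For divide and conquer with division factor 2:

Problem sizes at each level:
Level 0: 16384
Level 1: 8192
Level 2: 4096
Level 3: 2048
Level 4: 1024
Level 5: 512
Level 6: 256
Level 7: 128
Level 8: 64
Level 9: 32
Level 10: 16
Level 11: 8
Level 12: 4
Level 13: 2
Level 14: 1

The root is level 0 and the size-1 base case is level 14 (the tree spans levels 0 through 14, i.e. 15 levels counting the root), so the depth is the number of divisions: log_2(16384) = 14

The recursion tree depth is log_2(16384) = 14. At each level, the problem size is divided by 2, so it takes 14 divisions to reduce to a base case of size 1. The algorithm makes 3 recursive calls at each level.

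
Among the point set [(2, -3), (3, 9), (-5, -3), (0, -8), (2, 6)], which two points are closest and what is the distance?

Computing all pairwise distances among 5 points:

d((2, -3), (3, 9)) = 12.0416
d((2, -3), (-5, -3)) = 7.0
d((2, -3), (0, -8)) = 5.3852
d((2, -3), (2, 6)) = 9.0
d((3, 9), (-5, -3)) = 14.4222
d((3, 9), (0, -8)) = 17.2627
d((3, 9), (2, 6)) = 3.1623 <-- minimum
d((-5, -3), (0, -8)) = 7.0711
d((-5, -3), (2, 6)) = 11.4018
d((0, -8), (2, 6)) = 14.1421

Closest pair: (3, 9) and (2, 6) with distance 3.1623

The closest pair is (3, 9) and (2, 6) with Euclidean distance 3.1623. For 5 points, brute-force pairwise comparison is shown above. For large n, the divide-and-conquer algorithm (sort by x, recurse on halves, check the dividing strip) achieves O(n log n).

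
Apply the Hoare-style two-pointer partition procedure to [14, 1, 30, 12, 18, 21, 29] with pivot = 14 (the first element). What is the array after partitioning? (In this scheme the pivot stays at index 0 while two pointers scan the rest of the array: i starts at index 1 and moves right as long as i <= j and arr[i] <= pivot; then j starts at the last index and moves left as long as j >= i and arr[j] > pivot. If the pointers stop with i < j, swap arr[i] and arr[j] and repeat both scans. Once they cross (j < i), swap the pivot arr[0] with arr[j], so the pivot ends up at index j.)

Hoare-style two-pointer partition with pivot = 14:

Initial array: [14, 1, 30, 12, 18, 21, 29]

Pointers start at i = 1, j = 6.
i stops at index 2 (arr[2]=30 > 14), j stops at index 3 (arr[3]=12 <= 14): swap arr[2] and arr[3], array becomes [14, 1, 12, 30, 18, 21, 29]
i ends at 3, j ends at 2: the pointers have crossed (j < i), so scanning stops.

Swap pivot arr[0] with arr[2] to place pivot at position 2: [12, 1, 14, 30, 18, 21, 29]
Pivot position: 2

After partitioning with pivot 14, the array becomes [12, 1, 14, 30, 18, 21, 29]. The pivot is placed at index 2. All elements to the left of the pivot are <= 14, and all elements to the right are > 14.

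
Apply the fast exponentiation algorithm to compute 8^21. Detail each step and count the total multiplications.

Computing 8^21 by squaring (build up from 8^1; each line after the first costs one multiplication):

8^1 = 8
8^2 = (8^1)^2 = 8^2 = 64
8^4 = (8^2)^2 = 64^2 = 4096
8^5 = 8 * 8^4 = 8 * 4096 = 32768
8^10 = (8^5)^2 = 32768^2 = 1073741824
8^20 = (8^10)^2 = 1073741824^2 = 1152921504606846976
8^21 = 8 * 8^20 = 8 * 1152921504606846976 = 9223372036854775808

Result: 9223372036854775808
Multiplications needed: 6 (6 lines after 8^1)

8^21 = 9223372036854775808. Using exponentiation by squaring, this requires 6 multiplications. The key idea: if the exponent is even, square the half-power; if odd, multiply by the base once.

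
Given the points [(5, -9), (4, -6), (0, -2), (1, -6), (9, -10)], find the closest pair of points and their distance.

Computing all pairwise distances among 5 points:

d((5, -9), (4, -6)) = 3.1623
d((5, -9), (0, -2)) = 8.6023
d((5, -9), (1, -6)) = 5.0
d((5, -9), (9, -10)) = 4.1231
d((4, -6), (0, -2)) = 5.6569
d((4, -6), (1, -6)) = 3.0 <-- minimum
d((4, -6), (9, -10)) = 6.4031
d((0, -2), (1, -6)) = 4.1231
d((0, -2), (9, -10)) = 12.0416
d((1, -6), (9, -10)) = 8.9443

Closest pair: (4, -6) and (1, -6) with distance 3.0

The closest pair is (4, -6) and (1, -6) with Euclidean distance 3.0. For 5 points, brute-force pairwise comparison is shown above. For large n, the divide-and-conquer algorithm (sort by x, recurse on halves, check the dividing strip) achieves O(n log n).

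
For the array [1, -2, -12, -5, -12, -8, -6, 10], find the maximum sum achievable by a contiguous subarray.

Using Kadane's algorithm on [1, -2, -12, -5, -12, -8, -6, 10]:

Scanning through the array:
Position 1 (value -2): max_ending_here = -1, max_so_far = 1
Position 2 (value -12): max_ending_here = -12, max_so_far = 1
Position 3 (value -5): max_ending_here = -5, max_so_far = 1
Position 4 (value -12): max_ending_here = -12, max_so_far = 1
Position 5 (value -8): max_ending_here = -8, max_so_far = 1
Position 6 (value -6): max_ending_here = -6, max_so_far = 1
Position 7 (value 10): max_ending_here = 10, max_so_far = 10

Maximum subarray: [10]
Maximum sum: 10

The maximum subarray is [10] with sum 10. This subarray runs from index 7 to index 7.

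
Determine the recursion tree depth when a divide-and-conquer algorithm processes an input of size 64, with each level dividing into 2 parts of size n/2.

For divide and conquer with division factor 2:

Problem sizes at each level:
Level 0: 64
Level 1: 32
Level 2: 16
Level 3: 8
Level 4: 4
Level 5: 2
Level 6: 1

The root is level 0 and the size-1 base case is level 6 (the tree spans levels 0 through 6, i.e. 7 levels counting the root), so the depth is the number of divisions: log_2(64) = 6

The recursion tree depth is log_2(64) = 6. At each level, the problem size is divided by 2, so it takes 6 divisions to reduce to a base case of size 1. The algorithm makes 2 recursive calls at each level.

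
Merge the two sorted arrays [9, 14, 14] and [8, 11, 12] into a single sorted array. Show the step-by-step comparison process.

Merging process:

Compare 9 vs 8: take 8 from right. Merged: [8]
Compare 9 vs 11: take 9 from left. Merged: [8, 9]
Compare 14 vs 11: take 11 from right. Merged: [8, 9, 11]
Compare 14 vs 12: take 12 from right. Merged: [8, 9, 11, 12]
Append remaining from left: [14, 14]. Merged: [8, 9, 11, 12, 14, 14]

Final merged array: [8, 9, 11, 12, 14, 14]
Total comparisons: 4

The merged array is [8, 9, 11, 12, 14, 14], requiring 4 comparisons. The merge step runs in O(n) time where n is the total number of elements.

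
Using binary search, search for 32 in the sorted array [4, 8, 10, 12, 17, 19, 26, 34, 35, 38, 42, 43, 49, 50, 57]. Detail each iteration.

Binary search for 32 in [4, 8, 10, 12, 17, 19, 26, 34, 35, 38, 42, 43, 49, 50, 57]:

lo=0, hi=14, mid=7, arr[mid]=34 -> 34 > 32, search left half
lo=0, hi=6, mid=3, arr[mid]=12 -> 12 < 32, search right half
lo=4, hi=6, mid=5, arr[mid]=19 -> 19 < 32, search right half
lo=6, hi=6, mid=6, arr[mid]=26 -> 26 < 32, search right half
lo=7 > hi=6, target 32 not found

Binary search determines that 32 is not in the array after 4 comparisons. The search space was exhausted without finding the target.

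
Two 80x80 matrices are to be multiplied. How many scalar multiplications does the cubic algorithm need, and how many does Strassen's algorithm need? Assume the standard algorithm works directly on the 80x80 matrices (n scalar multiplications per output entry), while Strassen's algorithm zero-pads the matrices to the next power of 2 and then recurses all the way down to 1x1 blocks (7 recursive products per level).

Matrix multiplication for 80x80 matrices:

Strassen's algorithm requires power-of-2 dimensions. Pad 80x80 to 128x128 (next power of 2).

Standard algorithm: 80^3 = 512000 multiplications
Strassen's algorithm: 7^(log2(128)) = 7^7 = 823543 multiplications
Difference: 512000 - 823543 = -311543 (Strassen uses MORE here due to padding overhead — for small or just-over-power-of-2 n, padding can outweigh the per-level savings)

Standard: 512000 multiplications (80^3). Strassen: 823543 multiplications (7^7, after padding to 128x128). Strassen reduces 8 recursive multiplications to 7 at each level.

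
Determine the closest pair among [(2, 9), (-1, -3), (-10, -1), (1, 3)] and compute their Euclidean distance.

Computing all pairwise distances among 4 points:

d((2, 9), (-1, -3)) = 12.3693
d((2, 9), (-10, -1)) = 15.6205
d((2, 9), (1, 3)) = 6.0828 <-- minimum
d((-1, -3), (-10, -1)) = 9.2195
d((-1, -3), (1, 3)) = 6.3246
d((-10, -1), (1, 3)) = 11.7047

Closest pair: (2, 9) and (1, 3) with distance 6.0828

The closest pair is (2, 9) and (1, 3) with Euclidean distance 6.0828. For 4 points, brute-force pairwise comparison is shown above. For large n, the divide-and-conquer algorithm (sort by x, recurse on halves, check the dividing strip) achieves O(n log n).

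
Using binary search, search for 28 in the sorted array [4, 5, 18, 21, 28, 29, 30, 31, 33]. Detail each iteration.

Binary search for 28 in [4, 5, 18, 21, 28, 29, 30, 31, 33]:

lo=0, hi=8, mid=4, arr[mid]=28 -> Found target at index 4!

Binary search finds 28 at index 4 after 1 comparisons. The search repeatedly halves the search space by comparing with the middle element.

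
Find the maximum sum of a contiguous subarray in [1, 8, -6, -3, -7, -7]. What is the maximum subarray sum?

Using Kadane's algorithm on [1, 8, -6, -3, -7, -7]:

Scanning through the array:
Position 1 (value 8): max_ending_here = 9, max_so_far = 9
Position 2 (value -6): max_ending_here = 3, max_so_far = 9
Position 3 (value -3): max_ending_here = 0, max_so_far = 9
Position 4 (value -7): max_ending_here = -7, max_so_far = 9
Position 5 (value -7): max_ending_here = -7, max_so_far = 9

Maximum subarray: [1, 8]
Maximum sum: 9

The maximum subarray is [1, 8] with sum 9. This subarray runs from index 0 to index 1.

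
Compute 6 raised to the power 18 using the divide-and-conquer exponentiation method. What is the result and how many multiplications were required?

Computing 6^18 by squaring (build up from 6^1; each line after the first costs one multiplication):

6^1 = 6
6^2 = (6^1)^2 = 6^2 = 36
6^4 = (6^2)^2 = 36^2 = 1296
6^8 = (6^4)^2 = 1296^2 = 1679616
6^9 = 6 * 6^8 = 6 * 1679616 = 10077696
6^18 = (6^9)^2 = 10077696^2 = 101559956668416

Result: 101559956668416
Multiplications needed: 5 (5 lines after 6^1)

6^18 = 101559956668416. Using exponentiation by squaring, this requires 5 multiplications. The key idea: if the exponent is even, square the half-power; if odd, multiply by the base once.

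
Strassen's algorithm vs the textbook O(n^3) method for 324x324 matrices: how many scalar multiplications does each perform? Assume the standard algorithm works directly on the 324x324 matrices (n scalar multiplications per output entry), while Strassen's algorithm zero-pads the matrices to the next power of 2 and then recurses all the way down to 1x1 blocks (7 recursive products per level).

Matrix multiplication for 324x324 matrices:

Strassen's algorithm requires power-of-2 dimensions. Pad 324x324 to 512x512 (next power of 2).

Standard algorithm: 324^3 = 34012224 multiplications
Strassen's algorithm: 7^(log2(512)) = 7^9 = 40353607 multiplications
Difference: 34012224 - 40353607 = -6341383 (Strassen uses MORE here due to padding overhead — for small or just-over-power-of-2 n, padding can outweigh the per-level savings)

Standard: 34012224 multiplications (324^3). Strassen: 40353607 multiplications (7^9, after padding to 512x512). Strassen reduces 8 recursive multiplications to 7 at each level.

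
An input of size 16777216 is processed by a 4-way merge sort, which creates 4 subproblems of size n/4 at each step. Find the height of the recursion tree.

For divide and conquer with division factor 4:

Problem sizes at each level:
Level 0: 16777216
Level 1: 4194304
Level 2: 1048576
Level 3: 262144
Level 4: 65536
Level 5: 16384
Level 6: 4096
Level 7: 1024
Level 8: 256
Level 9: 64
Level 10: 16
Level 11: 4
Level 12: 1

The root is level 0 and the size-1 base case is level 12 (the tree spans levels 0 through 12, i.e. 13 levels counting the root), so the depth is the number of divisions: log_4(16777216) = 12

The recursion tree depth is log_4(16777216) = 12. At each level, the problem size is divided by 4, so it takes 12 divisions to reduce to a base case of size 1. The algorithm makes 4 recursive calls at each level.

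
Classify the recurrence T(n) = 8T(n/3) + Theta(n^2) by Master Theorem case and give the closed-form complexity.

Master Theorem for T(n) = 8T(n/3) + O(n^2):

a = 8, b = 3, c = 2
log_b(a) = log_3(8) = 1.8928

Case 3: c = 2 > log_3(8) = 1.8928
T(n) = O(n^2) = O(n^2)

For T(n) = 8T(n/3) + O(n^2): log_3(8) = 1.8928. This is Case 3 of the Master Theorem (c > log_b(a), work dominated by root), giving O(n^2).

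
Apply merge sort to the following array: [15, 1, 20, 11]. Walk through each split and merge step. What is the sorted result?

Merge sort trace:

Split: [15, 1, 20, 11] -> [15, 1] and [20, 11]
  Split: [15, 1] -> [15] and [1]
  Merge: [15] + [1] -> [1, 15]
  Split: [20, 11] -> [20] and [11]
  Merge: [20] + [11] -> [11, 20]
Merge: [1, 15] + [11, 20] -> [1, 11, 15, 20]

Final sorted array: [1, 11, 15, 20]

The merge sort proceeds by recursively splitting the array and merging sorted halves.
After all merges, the sorted array is [1, 11, 15, 20].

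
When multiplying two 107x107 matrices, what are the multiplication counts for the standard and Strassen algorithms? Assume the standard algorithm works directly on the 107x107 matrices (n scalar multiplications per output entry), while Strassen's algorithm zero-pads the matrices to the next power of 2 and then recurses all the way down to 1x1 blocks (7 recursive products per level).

Matrix multiplication for 107x107 matrices:

Strassen's algorithm requires power-of-2 dimensions. Pad 107x107 to 128x128 (next power of 2).

Standard algorithm: 107^3 = 1225043 multiplications
Strassen's algorithm: 7^(log2(128)) = 7^7 = 823543 multiplications
Savings: 1225043 - 823543 = 401500 multiplications

Standard: 1225043 multiplications (107^3). Strassen: 823543 multiplications (7^7, after padding to 128x128). Strassen reduces 8 recursive multiplications to 7 at each level.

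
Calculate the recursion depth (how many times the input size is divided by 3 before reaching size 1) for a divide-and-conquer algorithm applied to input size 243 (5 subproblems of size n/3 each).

For divide and conquer with division factor 3:

Problem sizes at each level:
Level 0: 243
Level 1: 81
Level 2: 27
Level 3: 9
Level 4: 3
Level 5: 1

The root is level 0 and the size-1 base case is level 5 (the tree spans levels 0 through 5, i.e. 6 levels counting the root), so the depth is the number of divisions: log_3(243) = 5

The recursion tree depth is log_3(243) = 5. At each level, the problem size is divided by 3, so it takes 5 divisions to reduce to a base case of size 1. The algorithm makes 5 recursive calls at each level.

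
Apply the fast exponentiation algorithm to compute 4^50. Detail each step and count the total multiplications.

Computing 4^50 by squaring (build up from 4^1; each line after the first costs one multiplication):

4^1 = 4
4^2 = (4^1)^2 = 4^2 = 16
4^3 = 4 * 4^2 = 4 * 16 = 64
4^6 = (4^3)^2 = 64^2 = 4096
4^12 = (4^6)^2 = 4096^2 = 16777216
4^24 = (4^12)^2 = 16777216^2 = 281474976710656
4^25 = 4 * 4^24 = 4 * 281474976710656 = 1125899906842624
4^50 = (4^25)^2 = 1125899906842624^2 = 1267650600228229401496703205376

Result: 1267650600228229401496703205376
Multiplications needed: 7 (7 lines after 4^1)

4^50 = 1267650600228229401496703205376. Using exponentiation by squaring, this requires 7 multiplications. The key idea: if the exponent is even, square the half-power; if odd, multiply by the base once.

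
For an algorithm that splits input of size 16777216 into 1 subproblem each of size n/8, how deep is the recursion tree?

For divide and conquer with division factor 8:

Problem sizes at each level:
Level 0: 16777216
Level 1: 2097152
Level 2: 262144
Level 3: 32768
Level 4: 4096
Level 5: 512
Level 6: 64
Level 7: 8
Level 8: 1

The root is level 0 and the size-1 base case is level 8 (the tree spans levels 0 through 8, i.e. 9 levels counting the root), so the depth is the number of divisions: log_8(16777216) = 8

The recursion tree depth is log_8(16777216) = 8. At each level, the problem size is divided by 8, so it takes 8 divisions to reduce to a base case of size 1. The algorithm makes 1 recursive call at each level.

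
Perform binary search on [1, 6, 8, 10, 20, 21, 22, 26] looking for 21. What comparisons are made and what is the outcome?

Binary search for 21 in [1, 6, 8, 10, 20, 21, 22, 26]:

lo=0, hi=7, mid=3, arr[mid]=10 -> 10 < 21, search right half
lo=4, hi=7, mid=5, arr[mid]=21 -> Found target at index 5!

Binary search finds 21 at index 5 after 2 comparisons. The search repeatedly halves the search space by comparing with the middle element.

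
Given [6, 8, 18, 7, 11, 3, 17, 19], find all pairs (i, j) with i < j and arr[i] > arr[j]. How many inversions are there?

Finding inversions in [6, 8, 18, 7, 11, 3, 17, 19]:

(0, 5): arr[0]=6 > arr[5]=3
(1, 3): arr[1]=8 > arr[3]=7
(1, 5): arr[1]=8 > arr[5]=3
(2, 3): arr[2]=18 > arr[3]=7
(2, 4): arr[2]=18 > arr[4]=11
(2, 5): arr[2]=18 > arr[5]=3
(2, 6): arr[2]=18 > arr[6]=17
(3, 5): arr[3]=7 > arr[5]=3
(4, 5): arr[4]=11 > arr[5]=3

Total inversions: 9

The array has 9 inversion(s): (0,5), (1,3), (1,5), (2,3), (2,4), (2,5), (2,6), (3,5), (4,5). Each pair (i,j) satisfies i < j and arr[i] > arr[j].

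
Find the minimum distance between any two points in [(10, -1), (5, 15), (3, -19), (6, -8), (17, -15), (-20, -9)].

Computing all pairwise distances among 6 points:

d((10, -1), (5, 15)) = 16.7631
d((10, -1), (3, -19)) = 19.3132
d((10, -1), (6, -8)) = 8.0623 <-- minimum
d((10, -1), (17, -15)) = 15.6525
d((10, -1), (-20, -9)) = 31.0483
d((5, 15), (3, -19)) = 34.0588
d((5, 15), (6, -8)) = 23.0217
d((5, 15), (17, -15)) = 32.311
d((5, 15), (-20, -9)) = 34.6554
d((3, -19), (6, -8)) = 11.4018
d((3, -19), (17, -15)) = 14.5602
d((3, -19), (-20, -9)) = 25.0799
d((6, -8), (17, -15)) = 13.0384
d((6, -8), (-20, -9)) = 26.0192
d((17, -15), (-20, -9)) = 37.4833

Closest pair: (10, -1) and (6, -8) with distance 8.0623

The closest pair is (10, -1) and (6, -8) with Euclidean distance 8.0623. For 6 points, brute-force pairwise comparison is shown above. For large n, the divide-and-conquer algorithm (sort by x, recurse on halves, check the dividing strip) achieves O(n log n).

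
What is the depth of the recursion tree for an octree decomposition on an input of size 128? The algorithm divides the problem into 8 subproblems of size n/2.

For divide and conquer with division factor 2:

Problem sizes at each level:
Level 0: 128
Level 1: 64
Level 2: 32
Level 3: 16
Level 4: 8
Level 5: 4
Level 6: 2
Level 7: 1

The root is level 0 and the size-1 base case is level 7 (the tree spans levels 0 through 7, i.e. 8 levels counting the root), so the depth is the number of divisions: log_2(128) = 7

The recursion tree depth is log_2(128) = 7. At each level, the problem size is divided by 2, so it takes 7 divisions to reduce to a base case of size 1. The algorithm makes 8 recursive calls at each level.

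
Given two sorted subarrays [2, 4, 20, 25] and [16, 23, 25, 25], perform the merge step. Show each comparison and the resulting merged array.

Merging process:

Compare 2 vs 16: take 2 from left. Merged: [2]
Compare 4 vs 16: take 4 from left. Merged: [2, 4]
Compare 20 vs 16: take 16 from right. Merged: [2, 4, 16]
Compare 20 vs 23: take 20 from left. Merged: [2, 4, 16, 20]
Compare 25 vs 23: take 23 from right. Merged: [2, 4, 16, 20, 23]
Compare 25 vs 25: take 25 from left. Merged: [2, 4, 16, 20, 23, 25]
Append remaining from right: [25, 25]. Merged: [2, 4, 16, 20, 23, 25, 25, 25]

Final merged array: [2, 4, 16, 20, 23, 25, 25, 25]
Total comparisons: 6

The merged array is [2, 4, 16, 20, 23, 25, 25, 25], requiring 6 comparisons. The merge step runs in O(n) time where n is the total number of elements.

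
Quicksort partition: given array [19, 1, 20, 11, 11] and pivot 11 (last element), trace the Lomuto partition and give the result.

Lomuto partition with pivot = 11:

Initial array: [19, 1, 20, 11, 11]

arr[0]=19 > 11: no swap
arr[1]=1 <= 11: swap with position 0, array becomes [1, 19, 20, 11, 11]
arr[2]=20 > 11: no swap
arr[3]=11 <= 11: swap with position 1, array becomes [1, 11, 20, 19, 11]

Place pivot at position 2: [1, 11, 11, 19, 20]
Pivot position: 2

After partitioning with pivot 11, the array becomes [1, 11, 11, 19, 20]. The pivot is placed at index 2. All elements to the left of the pivot are <= 11, and all elements to the right are > 11.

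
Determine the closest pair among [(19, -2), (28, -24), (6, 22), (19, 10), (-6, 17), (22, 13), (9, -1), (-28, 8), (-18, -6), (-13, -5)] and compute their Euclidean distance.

Computing all pairwise distances among 10 points:

d((19, -2), (28, -24)) = 23.7697
d((19, -2), (6, 22)) = 27.2947
d((19, -2), (19, 10)) = 12.0
d((19, -2), (-6, 17)) = 31.4006
d((19, -2), (22, 13)) = 15.2971
d((19, -2), (9, -1)) = 10.0499
d((19, -2), (-28, 8)) = 48.0521
d((19, -2), (-18, -6)) = 37.2156
d((19, -2), (-13, -5)) = 32.1403
d((28, -24), (6, 22)) = 50.9902
d((28, -24), (19, 10)) = 35.171
d((28, -24), (-6, 17)) = 53.2635
d((28, -24), (22, 13)) = 37.4833
d((28, -24), (9, -1)) = 29.8329
d((28, -24), (-28, 8)) = 64.4981
d((28, -24), (-18, -6)) = 49.3964
d((28, -24), (-13, -5)) = 45.1885
d((6, 22), (19, 10)) = 17.6918
d((6, 22), (-6, 17)) = 13.0
d((6, 22), (22, 13)) = 18.3576
d((6, 22), (9, -1)) = 23.1948
d((6, 22), (-28, 8)) = 36.7696
d((6, 22), (-18, -6)) = 36.8782
d((6, 22), (-13, -5)) = 33.0151
d((19, 10), (-6, 17)) = 25.9615
d((19, 10), (22, 13)) = 4.2426 <-- minimum
d((19, 10), (9, -1)) = 14.8661
d((19, 10), (-28, 8)) = 47.0425
d((19, 10), (-18, -6)) = 40.3113
d((19, 10), (-13, -5)) = 35.3412
d((-6, 17), (22, 13)) = 28.2843
d((-6, 17), (9, -1)) = 23.4307
d((-6, 17), (-28, 8)) = 23.7697
d((-6, 17), (-18, -6)) = 25.9422
d((-6, 17), (-13, -5)) = 23.0868
d((22, 13), (9, -1)) = 19.105
d((22, 13), (-28, 8)) = 50.2494
d((22, 13), (-18, -6)) = 44.2832
d((22, 13), (-13, -5)) = 39.3573
d((9, -1), (-28, 8)) = 38.0789
d((9, -1), (-18, -6)) = 27.4591
d((9, -1), (-13, -5)) = 22.3607
d((-28, 8), (-18, -6)) = 17.2047
d((-28, 8), (-13, -5)) = 19.8494
d((-18, -6), (-13, -5)) = 5.099

Closest pair: (19, 10) and (22, 13) with distance 4.2426

The closest pair is (19, 10) and (22, 13) with Euclidean distance 4.2426. For 10 points, brute-force pairwise comparison is shown above. For large n, the divide-and-conquer algorithm (sort by x, recurse on halves, check the dividing strip) achieves O(n log n).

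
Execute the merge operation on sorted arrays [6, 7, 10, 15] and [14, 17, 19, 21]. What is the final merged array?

Merging process:

Compare 6 vs 14: take 6 from left. Merged: [6]
Compare 7 vs 14: take 7 from left. Merged: [6, 7]
Compare 10 vs 14: take 10 from left. Merged: [6, 7, 10]
Compare 15 vs 14: take 14 from right. Merged: [6, 7, 10, 14]
Compare 15 vs 17: take 15 from left. Merged: [6, 7, 10, 14, 15]
Append remaining from right: [17, 19, 21]. Merged: [6, 7, 10, 14, 15, 17, 19, 21]

Final merged array: [6, 7, 10, 14, 15, 17, 19, 21]
Total comparisons: 5

The merged array is [6, 7, 10, 14, 15, 17, 19, 21], requiring 5 comparisons. The merge step runs in O(n) time where n is the total number of elements.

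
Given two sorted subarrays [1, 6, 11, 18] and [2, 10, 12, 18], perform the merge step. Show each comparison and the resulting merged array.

Merging process:

Compare 1 vs 2: take 1 from left. Merged: [1]
Compare 6 vs 2: take 2 from right. Merged: [1, 2]
Compare 6 vs 10: take 6 from left. Merged: [1, 2, 6]
Compare 11 vs 10: take 10 from right. Merged: [1, 2, 6, 10]
Compare 11 vs 12: take 11 from left. Merged: [1, 2, 6, 10, 11]
Compare 18 vs 12: take 12 from right. Merged: [1, 2, 6, 10, 11, 12]
Compare 18 vs 18: take 18 from left. Merged: [1, 2, 6, 10, 11, 12, 18]
Append remaining from right: [18]. Merged: [1, 2, 6, 10, 11, 12, 18, 18]

Final merged array: [1, 2, 6, 10, 11, 12, 18, 18]
Total comparisons: 7

The merged array is [1, 2, 6, 10, 11, 12, 18, 18], requiring 7 comparisons. The merge step runs in O(n) time where n is the total number of elements.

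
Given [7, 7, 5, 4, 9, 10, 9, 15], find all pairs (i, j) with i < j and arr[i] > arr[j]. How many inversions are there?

Finding inversions in [7, 7, 5, 4, 9, 10, 9, 15]:

(0, 2): arr[0]=7 > arr[2]=5
(0, 3): arr[0]=7 > arr[3]=4
(1, 2): arr[1]=7 > arr[2]=5
(1, 3): arr[1]=7 > arr[3]=4
(2, 3): arr[2]=5 > arr[3]=4
(5, 6): arr[5]=10 > arr[6]=9

Total inversions: 6

The array has 6 inversion(s): (0,2), (0,3), (1,2), (1,3), (2,3), (5,6). Each pair (i,j) satisfies i < j and arr[i] > arr[j].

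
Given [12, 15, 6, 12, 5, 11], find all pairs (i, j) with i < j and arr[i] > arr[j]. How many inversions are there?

Finding inversions in [12, 15, 6, 12, 5, 11]:

(0, 2): arr[0]=12 > arr[2]=6
(0, 4): arr[0]=12 > arr[4]=5
(0, 5): arr[0]=12 > arr[5]=11
(1, 2): arr[1]=15 > arr[2]=6
(1, 3): arr[1]=15 > arr[3]=12
(1, 4): arr[1]=15 > arr[4]=5
(1, 5): arr[1]=15 > arr[5]=11
(2, 4): arr[2]=6 > arr[4]=5
(3, 4): arr[3]=12 > arr[4]=5
(3, 5): arr[3]=12 > arr[5]=11

Total inversions: 10

The array has 10 inversion(s): (0,2), (0,4), (0,5), (1,2), (1,3), (1,4), (1,5), (2,4), (3,4), (3,5). Each pair (i,j) satisfies i < j and arr[i] > arr[j].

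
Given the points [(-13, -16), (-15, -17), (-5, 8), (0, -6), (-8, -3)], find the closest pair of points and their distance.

Computing all pairwise distances among 5 points:

d((-13, -16), (-15, -17)) = 2.2361 <-- minimum
d((-13, -16), (-5, 8)) = 25.2982
d((-13, -16), (0, -6)) = 16.4012
d((-13, -16), (-8, -3)) = 13.9284
d((-15, -17), (-5, 8)) = 26.9258
d((-15, -17), (0, -6)) = 18.6011
d((-15, -17), (-8, -3)) = 15.6525
d((-5, 8), (0, -6)) = 14.8661
d((-5, 8), (-8, -3)) = 11.4018
d((0, -6), (-8, -3)) = 8.544

Closest pair: (-13, -16) and (-15, -17) with distance 2.2361

The closest pair is (-13, -16) and (-15, -17) with Euclidean distance 2.2361. For 5 points, brute-force pairwise comparison is shown above. For large n, the divide-and-conquer algorithm (sort by x, recurse on halves, check the dividing strip) achieves O(n log n).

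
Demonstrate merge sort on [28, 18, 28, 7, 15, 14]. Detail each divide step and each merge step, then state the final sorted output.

Merge sort trace:

Split: [28, 18, 28, 7, 15, 14] -> [28, 18, 28] and [7, 15, 14]
  Split: [28, 18, 28] -> [28] and [18, 28]
    Split: [18, 28] -> [18] and [28]
    Merge: [18] + [28] -> [18, 28]
  Merge: [28] + [18, 28] -> [18, 28, 28]
  Split: [7, 15, 14] -> [7] and [15, 14]
    Split: [15, 14] -> [15] and [14]
    Merge: [15] + [14] -> [14, 15]
  Merge: [7] + [14, 15] -> [7, 14, 15]
Merge: [18, 28, 28] + [7, 14, 15] -> [7, 14, 15, 18, 28, 28]

Final sorted array: [7, 14, 15, 18, 28, 28]

The merge sort proceeds by recursively splitting the array and merging sorted halves.
After all merges, the sorted array is [7, 14, 15, 18, 28, 28].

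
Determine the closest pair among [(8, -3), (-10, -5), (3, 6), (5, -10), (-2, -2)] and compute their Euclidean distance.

Computing all pairwise distances among 5 points:

d((8, -3), (-10, -5)) = 18.1108
d((8, -3), (3, 6)) = 10.2956
d((8, -3), (5, -10)) = 7.6158 <-- minimum
d((8, -3), (-2, -2)) = 10.0499
d((-10, -5), (3, 6)) = 17.0294
d((-10, -5), (5, -10)) = 15.8114
d((-10, -5), (-2, -2)) = 8.544
d((3, 6), (5, -10)) = 16.1245
d((3, 6), (-2, -2)) = 9.434
d((5, -10), (-2, -2)) = 10.6301

Closest pair: (8, -3) and (5, -10) with distance 7.6158

The closest pair is (8, -3) and (5, -10) with Euclidean distance 7.6158. For 5 points, brute-force pairwise comparison is shown above. For large n, the divide-and-conquer algorithm (sort by x, recurse on halves, check the dividing strip) achieves O(n log n).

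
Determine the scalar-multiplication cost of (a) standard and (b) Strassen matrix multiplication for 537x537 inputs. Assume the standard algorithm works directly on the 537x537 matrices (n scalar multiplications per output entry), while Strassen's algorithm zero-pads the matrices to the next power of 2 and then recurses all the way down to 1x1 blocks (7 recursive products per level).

Matrix multiplication for 537x537 matrices:

Strassen's algorithm requires power-of-2 dimensions. Pad 537x537 to 1024x1024 (next power of 2).

Standard algorithm: 537^3 = 154854153 multiplications
Strassen's algorithm: 7^(log2(1024)) = 7^10 = 282475249 multiplications
Difference: 154854153 - 282475249 = -127621096 (Strassen uses MORE here due to padding overhead — for small or just-over-power-of-2 n, padding can outweigh the per-level savings)

Standard: 154854153 multiplications (537^3). Strassen: 282475249 multiplications (7^10, after padding to 1024x1024). Strassen reduces 8 recursive multiplications to 7 at each level.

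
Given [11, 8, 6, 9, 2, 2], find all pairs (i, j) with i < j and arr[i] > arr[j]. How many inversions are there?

Finding inversions in [11, 8, 6, 9, 2, 2]:

(0, 1): arr[0]=11 > arr[1]=8
(0, 2): arr[0]=11 > arr[2]=6
(0, 3): arr[0]=11 > arr[3]=9
(0, 4): arr[0]=11 > arr[4]=2
(0, 5): arr[0]=11 > arr[5]=2
(1, 2): arr[1]=8 > arr[2]=6
(1, 4): arr[1]=8 > arr[4]=2
(1, 5): arr[1]=8 > arr[5]=2
(2, 4): arr[2]=6 > arr[4]=2
(2, 5): arr[2]=6 > arr[5]=2
(3, 4): arr[3]=9 > arr[4]=2
(3, 5): arr[3]=9 > arr[5]=2

Total inversions: 12

The array has 12 inversion(s): (0,1), (0,2), (0,3), (0,4), (0,5), (1,2), (1,4), (1,5), (2,4), (2,5), (3,4), (3,5). Each pair (i,j) satisfies i < j and arr[i] > arr[j].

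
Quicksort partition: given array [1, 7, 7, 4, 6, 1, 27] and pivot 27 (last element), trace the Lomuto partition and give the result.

Lomuto partition with pivot = 27:

Initial array: [1, 7, 7, 4, 6, 1, 27]

arr[0]=1 <= 27: swap with position 0, array becomes [1, 7, 7, 4, 6, 1, 27]
arr[1]=7 <= 27: swap with position 1, array becomes [1, 7, 7, 4, 6, 1, 27]
arr[2]=7 <= 27: swap with position 2, array becomes [1, 7, 7, 4, 6, 1, 27]
arr[3]=4 <= 27: swap with position 3, array becomes [1, 7, 7, 4, 6, 1, 27]
arr[4]=6 <= 27: swap with position 4, array becomes [1, 7, 7, 4, 6, 1, 27]
arr[5]=1 <= 27: swap with position 5, array becomes [1, 7, 7, 4, 6, 1, 27]

Place pivot at position 6: [1, 7, 7, 4, 6, 1, 27]
Pivot position: 6

After partitioning with pivot 27, the array becomes [1, 7, 7, 4, 6, 1, 27]. The pivot is placed at index 6. All elements to the left of the pivot are <= 27, and all elements to the right are > 27.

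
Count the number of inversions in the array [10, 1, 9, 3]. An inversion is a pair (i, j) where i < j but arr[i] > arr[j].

Finding inversions in [10, 1, 9, 3]:

(0, 1): arr[0]=10 > arr[1]=1
(0, 2): arr[0]=10 > arr[2]=9
(0, 3): arr[0]=10 > arr[3]=3
(2, 3): arr[2]=9 > arr[3]=3

Total inversions: 4

The array has 4 inversion(s): (0,1), (0,2), (0,3), (2,3). Each pair (i,j) satisfies i < j and arr[i] > arr[j].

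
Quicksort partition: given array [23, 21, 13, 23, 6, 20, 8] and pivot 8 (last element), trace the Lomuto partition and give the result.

Lomuto partition with pivot = 8:

Initial array: [23, 21, 13, 23, 6, 20, 8]

arr[0]=23 > 8: no swap
arr[1]=21 > 8: no swap
arr[2]=13 > 8: no swap
arr[3]=23 > 8: no swap
arr[4]=6 <= 8: swap with position 0, array becomes [6, 21, 13, 23, 23, 20, 8]
arr[5]=20 > 8: no swap

Place pivot at position 1: [6, 8, 13, 23, 23, 20, 21]
Pivot position: 1

After partitioning with pivot 8, the array becomes [6, 8, 13, 23, 23, 20, 21]. The pivot is placed at index 1. All elements to the left of the pivot are <= 8, and all elements to the right are > 8.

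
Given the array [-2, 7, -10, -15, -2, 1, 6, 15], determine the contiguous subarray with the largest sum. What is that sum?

Using Kadane's algorithm on [-2, 7, -10, -15, -2, 1, 6, 15]:

Scanning through the array:
Position 1 (value 7): max_ending_here = 7, max_so_far = 7
Position 2 (value -10): max_ending_here = -3, max_so_far = 7
Position 3 (value -15): max_ending_here = -15, max_so_far = 7
Position 4 (value -2): max_ending_here = -2, max_so_far = 7
Position 5 (value 1): max_ending_here = 1, max_so_far = 7
Position 6 (value 6): max_ending_here = 7, max_so_far = 7
Position 7 (value 15): max_ending_here = 22, max_so_far = 22

Maximum subarray: [1, 6, 15]
Maximum sum: 22

The maximum subarray is [1, 6, 15] with sum 22. This subarray runs from index 5 to index 7.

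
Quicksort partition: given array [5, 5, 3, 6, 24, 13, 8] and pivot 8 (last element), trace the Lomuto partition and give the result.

Lomuto partition with pivot = 8:

Initial array: [5, 5, 3, 6, 24, 13, 8]

arr[0]=5 <= 8: swap with position 0, array becomes [5, 5, 3, 6, 24, 13, 8]
arr[1]=5 <= 8: swap with position 1, array becomes [5, 5, 3, 6, 24, 13, 8]
arr[2]=3 <= 8: swap with position 2, array becomes [5, 5, 3, 6, 24, 13, 8]
arr[3]=6 <= 8: swap with position 3, array becomes [5, 5, 3, 6, 24, 13, 8]
arr[4]=24 > 8: no swap
arr[5]=13 > 8: no swap

Place pivot at position 4: [5, 5, 3, 6, 8, 13, 24]
Pivot position: 4

After partitioning with pivot 8, the array becomes [5, 5, 3, 6, 8, 13, 24]. The pivot is placed at index 4. All elements to the left of the pivot are <= 8, and all elements to the right are > 8.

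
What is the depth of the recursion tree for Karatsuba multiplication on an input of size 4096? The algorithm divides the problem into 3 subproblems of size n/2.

For divide and conquer with division factor 2:

Problem sizes at each level:
Level 0: 4096
Level 1: 2048
Level 2: 1024
Level 3: 512
Level 4: 256
Level 5: 128
Level 6: 64
Level 7: 32
Level 8: 16
Level 9: 8
Level 10: 4
Level 11: 2
Level 12: 1

The root is level 0 and the size-1 base case is level 12 (the tree spans levels 0 through 12, i.e. 13 levels counting the root), so the depth is the number of divisions: log_2(4096) = 12

The recursion tree depth is log_2(4096) = 12. At each level, the problem size is divided by 2, so it takes 12 divisions to reduce to a base case of size 1. The algorithm makes 3 recursive calls at each level.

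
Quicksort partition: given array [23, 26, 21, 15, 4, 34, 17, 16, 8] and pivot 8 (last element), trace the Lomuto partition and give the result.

Lomuto partition with pivot = 8:

Initial array: [23, 26, 21, 15, 4, 34, 17, 16, 8]

arr[0]=23 > 8: no swap
arr[1]=26 > 8: no swap
arr[2]=21 > 8: no swap
arr[3]=15 > 8: no swap
arr[4]=4 <= 8: swap with position 0, array becomes [4, 26, 21, 15, 23, 34, 17, 16, 8]
arr[5]=34 > 8: no swap
arr[6]=17 > 8: no swap
arr[7]=16 > 8: no swap

Place pivot at position 1: [4, 8, 21, 15, 23, 34, 17, 16, 26]
Pivot position: 1

After partitioning with pivot 8, the array becomes [4, 8, 21, 15, 23, 34, 17, 16, 26]. The pivot is placed at index 1. All elements to the left of the pivot are <= 8, and all elements to the right are > 8.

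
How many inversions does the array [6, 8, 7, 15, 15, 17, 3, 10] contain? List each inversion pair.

Finding inversions in [6, 8, 7, 15, 15, 17, 3, 10]:

(0, 6): arr[0]=6 > arr[6]=3
(1, 2): arr[1]=8 > arr[2]=7
(1, 6): arr[1]=8 > arr[6]=3
(2, 6): arr[2]=7 > arr[6]=3
(3, 6): arr[3]=15 > arr[6]=3
(3, 7): arr[3]=15 > arr[7]=10
(4, 6): arr[4]=15 > arr[6]=3
(4, 7): arr[4]=15 > arr[7]=10
(5, 6): arr[5]=17 > arr[6]=3
(5, 7): arr[5]=17 > arr[7]=10

Total inversions: 10

The array has 10 inversion(s): (0,6), (1,2), (1,6), (2,6), (3,6), (3,7), (4,6), (4,7), (5,6), (5,7). Each pair (i,j) satisfies i < j and arr[i] > arr[j].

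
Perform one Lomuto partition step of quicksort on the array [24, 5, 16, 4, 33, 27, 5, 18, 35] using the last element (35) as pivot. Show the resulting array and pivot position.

Lomuto partition with pivot = 35:

Initial array: [24, 5, 16, 4, 33, 27, 5, 18, 35]

arr[0]=24 <= 35: swap with position 0, array becomes [24, 5, 16, 4, 33, 27, 5, 18, 35]
arr[1]=5 <= 35: swap with position 1, array becomes [24, 5, 16, 4, 33, 27, 5, 18, 35]
arr[2]=16 <= 35: swap with position 2, array becomes [24, 5, 16, 4, 33, 27, 5, 18, 35]
arr[3]=4 <= 35: swap with position 3, array becomes [24, 5, 16, 4, 33, 27, 5, 18, 35]
arr[4]=33 <= 35: swap with position 4, array becomes [24, 5, 16, 4, 33, 27, 5, 18, 35]
arr[5]=27 <= 35: swap with position 5, array becomes [24, 5, 16, 4, 33, 27, 5, 18, 35]
arr[6]=5 <= 35: swap with position 6, array becomes [24, 5, 16, 4, 33, 27, 5, 18, 35]
arr[7]=18 <= 35: swap with position 7, array becomes [24, 5, 16, 4, 33, 27, 5, 18, 35]

Place pivot at position 8: [24, 5, 16, 4, 33, 27, 5, 18, 35]
Pivot position: 8

After partitioning with pivot 35, the array becomes [24, 5, 16, 4, 33, 27, 5, 18, 35]. The pivot is placed at index 8. All elements to the left of the pivot are <= 35, and all elements to the right are > 35.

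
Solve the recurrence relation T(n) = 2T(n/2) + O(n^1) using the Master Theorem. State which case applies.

Master Theorem for T(n) = 2T(n/2) + O(n^1):

a = 2, b = 2, c = 1
log_b(a) = log_2(2) = 1.0000

Case 2: c = 1 = log_2(2) = 1.0000
T(n) = O(n^1 log n) = O(n log n)

For T(n) = 2T(n/2) + O(n^1): log_2(2) = 1.0000. This is Case 2 of the Master Theorem (c = log_b(a), equal work at all levels), giving O(n log n).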